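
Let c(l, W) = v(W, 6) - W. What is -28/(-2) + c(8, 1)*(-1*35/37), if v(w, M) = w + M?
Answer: 308/37 ≈ 8.3243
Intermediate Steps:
v(w, M) = M + w
c(l, W) = 6 (c(l, W) = (6 + W) - W = 6)
-28/(-2) + c(8, 1)*(-1*35/37) = -28/(-2) + 6*(-1*35/37) = -28*(-½) + 6*(-35*1/37) = 14 + 6*(-35/37) = 14 - 210/37 = 308/37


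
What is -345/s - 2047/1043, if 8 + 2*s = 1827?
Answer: -4443163/1897217 ≈ -2.3419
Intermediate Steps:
s = 1819/2 (s = -4 + (1/2)*1827 = -4 + 1827/2 = 1819/2 ≈ 909.50)
-345/s - 2047/1043 = -345/1819/2 - 2047/1043 = -345*2/1819 - 2047*1/1043 = -690/1819 - 2047/1043 = -4443163/1897217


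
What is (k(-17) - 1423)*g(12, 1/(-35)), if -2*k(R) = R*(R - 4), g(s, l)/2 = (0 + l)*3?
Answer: 9609/35 ≈ 274.54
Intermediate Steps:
g(s, l) = 6*l (g(s, l) = 2*((0 + l)*3) = 2*(l*3) = 2*(3*l) = 6*l)
k(R) = -R*(-4 + R)/2 (k(R) = -R*(R - 4)/2 = -R*(-4 + R)/2)
(k(-17) - 1423)*g(12, 1/(-35)) = ((½)*(-17)*(4 - 1*(-17)) - 1423)*(6/(-35)) = ((½)*(-17)*(4 + 17) - 1423)*(6*(-1/35)) = ((½)*(-17)*21 - 1423)*(-6/35) = (-357/2 - 1423)*(-6/35) = -3203/2*(-6/35) = 9609/35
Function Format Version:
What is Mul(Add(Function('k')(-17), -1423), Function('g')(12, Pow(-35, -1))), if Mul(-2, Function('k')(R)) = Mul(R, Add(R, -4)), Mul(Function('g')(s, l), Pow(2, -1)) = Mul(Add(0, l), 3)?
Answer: Rational(9609, 35) ≈ 274.54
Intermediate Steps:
Function('g')(s, l) = Mul(6, l) (Function('g')(s, l) = Mul(2, Mul(Add(0, l), 3)) = Mul(2, Mul(l, 3)) = Mul(2, Mul(3, l)) = Mul(6, l))
Function('k')(R) = Mul(Rational(-1, 2), R, Add(-4, R)) (Function('k')(R) = Mul(Rational(-1, 2), Mul(R, Add(R, -4))) = Mul(Rational(-1, 2), Mul(R, Add(-4, R))) = Mul(Rational(-1, 2), R, Add(-4, R)))
Mul(Add(Function('k')(-17), -1423), Function('g')(12, Pow(-35, -1))) = Mul(Add(Mul(Rational(1, 2), -17, Add(4, Mul(-1, -17))), -1423), Mul(6, Pow(-35, -1))) = Mul(Add(Mul(Rational(1, 2), -17, Add(4, 17)), -1423), Mul(6, Rational(-1, 35))) = Mul(Add(Mul(Rational(1, 2), -17, 21), -1423), Rational(-6, 35)) = Mul(Add(Rational(-357, 2), -1423), Rational(-6, 35)) = Mul(Rational(-3203, 2), Rational(-6, 35)) = Rational(9609, 35)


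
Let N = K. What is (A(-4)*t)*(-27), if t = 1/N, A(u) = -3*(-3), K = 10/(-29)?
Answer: 7047/10 ≈ 704.70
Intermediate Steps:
K = -10/29 (K = 10*(-1/29) = -10/29 ≈ -0.34483)
N = -10/29 ≈ -0.34483
A(u) = 9
t = -29/10 (t = 1/(-10/29) = -29/10 ≈ -2.9000)
(A(-4)*t)*(-27) = (9*(-29/10))*(-27) = -261/10*(-27) = 7047/10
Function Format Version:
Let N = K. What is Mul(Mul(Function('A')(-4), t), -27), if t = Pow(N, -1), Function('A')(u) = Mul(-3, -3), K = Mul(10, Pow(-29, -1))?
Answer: Rational(7047, 10) ≈ 704.70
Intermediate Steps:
K = Rational(-10, 29) (K = Mul(10, Rational(-1, 29)) = Rational(-10, 29) ≈ -0.34483)
N = Rational(-10, 29) ≈ -0.34483
Function('A')(u) = 9
t = Rational(-29, 10) (t = Pow(Rational(-10, 29), -1) = Rational(-29, 10) ≈ -2.9000)
Mul(Mul(Function('A')(-4), t), -27) = Mul(Mul(9, Rational(-29, 10)), -27) = Mul(Rational(-261, 10), -27) = Rational(7047, 10)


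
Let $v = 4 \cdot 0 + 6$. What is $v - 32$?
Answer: $-26$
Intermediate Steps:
$v = 6$ ($v = 0 + 6 = 6$)
$v - 32 = 6 - 32 = -26$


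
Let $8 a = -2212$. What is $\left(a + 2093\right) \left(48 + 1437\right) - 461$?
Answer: $\frac{5394083}{2} \approx 2.697 \cdot 10^{6}$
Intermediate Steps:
$a = - \frac{553}{2}$ ($a = \frac{1}{8} \left(-2212\right) = - \frac{553}{2} \approx -276.5$)
$\left(a + 2093\right) \left(48 + 1437\right) - 461 = \left(- \frac{553}{2} + 2093\right) \left(48 + 1437\right) - 461 = \frac{3633}{2} \cdot 1485 - 461 = \frac{5395005}{2} - 461 = \frac{5394083}{2}$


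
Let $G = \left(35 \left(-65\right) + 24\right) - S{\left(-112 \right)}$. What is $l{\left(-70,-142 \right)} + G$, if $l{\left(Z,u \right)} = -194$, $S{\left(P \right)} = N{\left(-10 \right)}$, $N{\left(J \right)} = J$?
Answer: $-2435$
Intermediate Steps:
$S{\left(P \right)} = -10$
$G = -2241$ ($G = \left(35 \left(-65\right) + 24\right) - -10 = \left(-2275 + 24\right) + 10 = -2251 + 10 = -2241$)
$l{\left(-70,-142 \right)} + G = -194 - 2241 = -2435$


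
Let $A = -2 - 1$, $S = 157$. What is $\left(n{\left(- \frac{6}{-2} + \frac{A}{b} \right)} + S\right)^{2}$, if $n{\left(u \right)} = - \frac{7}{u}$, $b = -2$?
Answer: $\frac{1957201}{81} \approx 24163.0$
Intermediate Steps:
$A = -3$ ($A = -2 - 1 = -3$)
$\left(n{\left(- \frac{6}{-2} + \frac{A}{b} \right)} + S\right)^{2} = \left(- \frac{7}{- \frac{6}{-2} - \frac{3}{-2}} + 157\right)^{2} = \left(- \frac{7}{\left(-6\right) \left(- \frac{1}{2}\right) - - \frac{3}{2}} + 157\right)^{2} = \left(- \frac{7}{3 + \frac{3}{2}} + 157\right)^{2} = \left(- \frac{7}{\frac{9}{2}} + 157\right)^{2} = \left(\left(-7\right) \frac{2}{9} + 157\right)^{2} = \left(- \frac{14}{9} + 157\right)^{2} = \left(\frac{1399}{9}\right)^{2} = \frac{1957201}{81}$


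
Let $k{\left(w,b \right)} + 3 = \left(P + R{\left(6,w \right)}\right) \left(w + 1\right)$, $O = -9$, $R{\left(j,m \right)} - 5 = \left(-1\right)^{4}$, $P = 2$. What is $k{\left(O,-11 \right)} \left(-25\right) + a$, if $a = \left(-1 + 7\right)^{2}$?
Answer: $1711$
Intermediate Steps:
$R{\left(j,m \right)} = 6$ ($R{\left(j,m \right)} = 5 + \left(-1\right)^{4} = 5 + 1 = 6$)
$a = 36$ ($a = 6^{2} = 36$)
$k{\left(w,b \right)} = 5 + 8 w$ ($k{\left(w,b \right)} = -3 + \left(2 + 6\right) \left(w + 1\right) = -3 + 8 \left(1 + w\right) = -3 + \left(8 + 8 w\right) = 5 + 8 w$)
$k{\left(O,-11 \right)} \left(-25\right) + a = \left(5 + 8 \left(-9\right)\right) \left(-25\right) + 36 = \left(5 - 72\right) \left(-25\right) + 36 = \left(-67\right) \left(-25\right) + 36 = 1675 + 36 = 1711$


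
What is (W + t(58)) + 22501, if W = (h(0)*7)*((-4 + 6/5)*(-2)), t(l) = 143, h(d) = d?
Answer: 22644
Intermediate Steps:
W = 0 (W = (0*7)*((-4 + 6/5)*(-2)) = 0*((-4 + 6*(1/5))*(-2)) = 0*((-4 + 6/5)*(-2)) = 0*(-14/5*(-2)) = 0*(28/5) = 0)
(W + t(58)) + 22501 = (0 + 143) + 22501 = 143 + 22501 = 22644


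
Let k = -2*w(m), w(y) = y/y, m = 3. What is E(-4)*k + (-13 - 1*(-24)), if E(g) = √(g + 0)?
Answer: 11 - 4*I ≈ 11.0 - 4.0*I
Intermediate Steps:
w(y) = 1
E(g) = √g
k = -2 (k = -2*1 = -2)
E(-4)*k + (-13 - 1*(-24)) = √(-4)*(-2) + (-13 - 1*(-24)) = (2*I)*(-2) + (-13 + 24) = -4*I + 11 = 11 - 4*I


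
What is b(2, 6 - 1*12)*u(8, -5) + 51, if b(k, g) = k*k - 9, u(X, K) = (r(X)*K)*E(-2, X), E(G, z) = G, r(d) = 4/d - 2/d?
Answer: 77/2 ≈ 38.500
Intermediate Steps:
r(d) = 2/d
u(X, K) = -4*K/X (u(X, K) = ((2/X)*K)*(-2) = (2*K/X)*(-2) = -4*K/X)
b(k, g) = -9 + k² (b(k, g) = k² - 9 = -9 + k²)
b(2, 6 - 1*12)*u(8, -5) + 51 = (-9 + 2²)*(-4*(-5)/8) + 51 = (-9 + 4)*(-4*(-5)*⅛) + 51 = -5*5/2 + 51 = -25/2 + 51 = 77/2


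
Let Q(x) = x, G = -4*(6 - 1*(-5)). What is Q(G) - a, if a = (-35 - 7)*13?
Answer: 502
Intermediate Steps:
G = -44 (G = -4*(6 + 5) = -4*11 = -44)
a = -546 (a = -42*13 = -546)
Q(G) - a = -44 - 1*(-546) = -44 + 546 = 502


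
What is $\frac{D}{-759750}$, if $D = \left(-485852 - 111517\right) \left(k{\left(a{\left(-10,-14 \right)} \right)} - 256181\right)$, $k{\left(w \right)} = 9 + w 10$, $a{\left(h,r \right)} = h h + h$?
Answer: $- \frac{25415263228}{126625} \approx -2.0071 \cdot 10^{5}$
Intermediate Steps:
$a{\left(h,r \right)} = h + h^{2}$ ($a{\left(h,r \right)} = h^{2} + h = h + h^{2}$)
$k{\left(w \right)} = 9 + 10 w$
$D = 152491579368$ ($D = \left(-485852 - 111517\right) \left(\left(9 + 10 \left(- 10 \left(1 - 10\right)\right)\right) - 256181\right) = - 597369 \left(\left(9 + 10 \left(\left(-10\right) \left(-9\right)\right)\right) - 256181\right) = - 597369 \left(\left(9 + 10 \cdot 90\right) - 256181\right) = - 597369 \left(\left(9 + 900\right) - 256181\right) = - 597369 \left(909 - 256181\right) = \left(-597369\right) \left(-255272\right) = 152491579368$)
$\frac{D}{-759750} = \frac{152491579368}{-759750} = 152491579368 \left(- \frac{1}{759750}\right) = - \frac{25415263228}{126625}$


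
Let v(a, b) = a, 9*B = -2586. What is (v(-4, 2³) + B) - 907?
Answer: -3595/3 ≈ -1198.3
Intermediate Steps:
B = -862/3 (B = (⅑)*(-2586) = -862/3 ≈ -287.33)
(v(-4, 2³) + B) - 907 = (-4 - 862/3) - 907 = -874/3 - 907 = -3595/3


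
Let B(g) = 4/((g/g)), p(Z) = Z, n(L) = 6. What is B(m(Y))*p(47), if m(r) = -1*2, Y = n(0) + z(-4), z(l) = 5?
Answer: 188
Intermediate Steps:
Y = 11 (Y = 6 + 5 = 11)
m(r) = -2
B(g) = 4 (B(g) = 4/1 = 4*1 = 4)
B(m(Y))*p(47) = 4*47 = 188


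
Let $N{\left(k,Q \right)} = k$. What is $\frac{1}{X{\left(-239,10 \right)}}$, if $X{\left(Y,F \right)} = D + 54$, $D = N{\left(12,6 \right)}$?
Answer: $\frac{1}{66} \approx 0.015152$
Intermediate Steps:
$D = 12$
$X{\left(Y,F \right)} = 66$ ($X{\left(Y,F \right)} = 12 + 54 = 66$)
$\frac{1}{X{\left(-239,10 \right)}} = \frac{1}{66}$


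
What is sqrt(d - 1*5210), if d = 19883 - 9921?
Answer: 12*sqrt(33) ≈ 68.935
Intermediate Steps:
d = 9962
sqrt(d - 1*5210) = sqrt(9962 - 1*5210) = sqrt(9962 - 5210) = sqrt(4752) = 12*sqrt(33)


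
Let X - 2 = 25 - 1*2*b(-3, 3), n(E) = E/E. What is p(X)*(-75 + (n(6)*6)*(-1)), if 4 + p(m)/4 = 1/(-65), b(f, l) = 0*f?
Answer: 84564/65 ≈ 1301.0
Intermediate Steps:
b(f, l) = 0
n(E) = 1
X = 27 (X = 2 + (25 - 1*2*0) = 2 + (25 - 2*0) = 2 + (25 - 1*0) = 2 + (25 + 0) = 2 + 25 = 27)
p(m) = -1044/65 (p(m) = -16 + 4/(-65) = -16 + 4*(-1/65) = -16 - 4/65 = -1044/65)
p(X)*(-75 + (n(6)*6)*(-1)) = -1044*(-75 + (1*6)*(-1))/65 = -1044*(-75 + 6*(-1))/65 = -1044*(-75 - 6)/65 = -1044/65*(-81) = 84564/65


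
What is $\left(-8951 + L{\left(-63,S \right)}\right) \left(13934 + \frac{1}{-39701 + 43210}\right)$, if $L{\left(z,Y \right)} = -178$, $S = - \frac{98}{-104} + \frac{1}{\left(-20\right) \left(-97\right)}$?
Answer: $- \frac{446357041503}{3509} \approx -1.272 \cdot 10^{8}$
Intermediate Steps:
$S = \frac{11889}{12610}$ ($S = \left(-98\right) \left(- \frac{1}{104}\right) - - \frac{1}{1940} = \frac{49}{52} + \frac{1}{1940} = \frac{11889}{12610} \approx 0.94282$)
$\left(-8951 + L{\left(-63,S \right)}\right) \left(13934 + \frac{1}{-39701 + 43210}\right) = \left(-8951 - 178\right) \left(13934 + \frac{1}{-39701 + 43210}\right) = - 9129 \left(13934 + \frac{1}{3509}\right) = \left(-9129\right) \frac{48894407}{3509} = - \frac{446357041503}{3509}$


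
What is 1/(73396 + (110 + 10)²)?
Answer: 1/87796 ≈ 1.1390e-5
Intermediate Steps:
1/(73396 + (110 + 10)²) = 1/(73396 + 120²) = 1/(73396 + 14400) = 1/87796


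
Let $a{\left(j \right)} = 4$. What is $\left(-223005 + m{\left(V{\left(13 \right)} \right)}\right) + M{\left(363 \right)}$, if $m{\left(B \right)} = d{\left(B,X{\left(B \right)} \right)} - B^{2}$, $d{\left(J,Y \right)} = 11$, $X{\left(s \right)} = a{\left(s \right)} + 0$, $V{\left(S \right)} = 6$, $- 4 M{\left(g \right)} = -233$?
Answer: $- \frac{891887}{4} \approx -2.2297 \cdot 10^{5}$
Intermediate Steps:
$M{\left(g \right)} = \frac{233}{4}$ ($M{\left(g \right)} = \left(- \frac{1}{4}\right) \left(-233\right) = \frac{233}{4}$)
$X{\left(s \right)} = 4$ ($X{\left(s \right)} = 4 + 0 = 4$)
$m{\left(B \right)} = 11 - B^{2}$
$\left(-223005 + m{\left(V{\left(13 \right)} \right)}\right) + M{\left(363 \right)} = \left(-223005 + \left(11 - 6^{2}\right)\right) + \frac{233}{4} = \left(-223005 + \left(11 - 36\right)\right) + \frac{233}{4} = \left(-223005 - 25\right) + \frac{233}{4} = -223030 + \frac{233}{4} = - \frac{891887}{4}$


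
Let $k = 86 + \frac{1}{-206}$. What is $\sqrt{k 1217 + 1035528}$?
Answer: $\frac{21 \sqrt{109716218}}{206} \approx 1067.8$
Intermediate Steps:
$k = \frac{17715}{206}$ ($k = 86 - \frac{1}{206} = \frac{17715}{206} \approx 85.995$)
$\sqrt{k 1217 + 1035528} = \sqrt{\frac{17715}{206} \cdot 1217 + 1035528} = \sqrt{\frac{21559155}{206} + 1035528} = \sqrt{\frac{234877923}{206}} = \frac{21 \sqrt{109716218}}{206}$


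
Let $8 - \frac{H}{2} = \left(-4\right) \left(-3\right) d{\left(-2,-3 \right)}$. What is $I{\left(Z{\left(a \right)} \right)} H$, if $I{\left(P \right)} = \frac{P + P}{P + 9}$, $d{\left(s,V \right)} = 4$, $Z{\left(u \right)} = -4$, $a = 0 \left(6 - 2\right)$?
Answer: $128$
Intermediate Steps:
$a = 0$ ($a = 0 \cdot 4 = 0$)
$H = -80$ ($H = 16 - 2 \left(-4\right) \left(-3\right) 4 = 16 - 2 \cdot 12 \cdot 4 = 16 - 96 = -80$)
$I{\left(P \right)} = \frac{2 P}{9 + P}$
$I{\left(Z{\left(a \right)} \right)} H = 2 \left(-4\right) \frac{1}{9 - 4} \left(-80\right) = 2 \left(-4\right) \frac{1}{5} \left(-80\right) = \left(- \frac{8}{5}\right) \left(-80\right) = 128$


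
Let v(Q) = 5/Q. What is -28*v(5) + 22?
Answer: -6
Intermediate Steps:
-28*v(5) + 22 = -140/5 + 22 = -28*1 + 22 = -28 + 22 = -6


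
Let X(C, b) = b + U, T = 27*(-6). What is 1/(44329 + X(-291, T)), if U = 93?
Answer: 1/44260 ≈ 2.2594e-5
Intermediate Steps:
T = -162
X(C, b) = 93 + b (X(C, b) = b + 93 = 93 + b)
1/(44329 + X(-291, T)) = 1/(44329 + (93 - 162)) = 1/(44329 - 69) = 1/44260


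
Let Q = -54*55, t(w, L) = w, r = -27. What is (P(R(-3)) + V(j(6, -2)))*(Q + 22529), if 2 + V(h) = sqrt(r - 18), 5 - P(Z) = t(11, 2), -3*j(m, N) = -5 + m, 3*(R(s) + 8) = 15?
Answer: -156472 + 58677*I*sqrt(5) ≈ -1.5647e+5 + 1.3121e+5*I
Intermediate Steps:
R(s) = -3 (R(s) = -8 + (1/3)*15 = -8 + 5 = -3)
j(m, N) = 5/3 - m/3 (j(m, N) = -(-5 + m)/3 = 5/3 - m/3)
P(Z) = -6 (P(Z) = 5 - 1*11 = 5 - 11 = -6)
V(h) = -2 + 3*I*sqrt(5) (V(h) = -2 + sqrt(-27 - 18) = -2 + sqrt(-45) = -2 + 3*I*sqrt(5))
Q = -2970
(P(R(-3)) + V(j(6, -2)))*(Q + 22529) = (-6 + (-2 + 3*I*sqrt(5)))*(-2970 + 22529) = (-8 + 3*I*sqrt(5))*19559 = -156472 + 58677*I*sqrt(5)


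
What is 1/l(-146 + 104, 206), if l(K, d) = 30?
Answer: 1/30 ≈ 0.033333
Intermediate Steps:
1/l(-146 + 104, 206) = 1/30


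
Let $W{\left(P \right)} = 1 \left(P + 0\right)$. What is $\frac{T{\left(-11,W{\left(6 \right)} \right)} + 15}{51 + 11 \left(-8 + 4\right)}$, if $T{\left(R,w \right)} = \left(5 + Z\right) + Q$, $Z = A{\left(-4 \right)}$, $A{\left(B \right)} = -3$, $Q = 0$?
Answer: $\frac{17}{7} \approx 2.4286$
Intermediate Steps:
$Z = -3$
$W{\left(P \right)} = P$ ($W{\left(P \right)} = 1 P = P$)
$T{\left(R,w \right)} = 2$ ($T{\left(R,w \right)} = \left(5 - 3\right) + 0 = 2 + 0 = 2$)
$\frac{T{\left(-11,W{\left(6 \right)} \right)} + 15}{51 + 11 \left(-8 + 4\right)} = \frac{2 + 15}{51 + 11 \left(-8 + 4\right)} = \frac{17}{51 + 11 \left(-4\right)} = \frac{17}{51 - 44} = \frac{17}{7}$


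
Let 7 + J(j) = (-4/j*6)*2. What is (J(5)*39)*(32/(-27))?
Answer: 34528/45 ≈ 767.29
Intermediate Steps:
J(j) = -7 - 48/j (J(j) = -7 + (-4/j*6)*2 = -7 - 24/j*2 = -7 - 48/j)
(J(5)*39)*(32/(-27)) = ((-7 - 48/5)*39)*(32/(-27)) = ((-7 - 48*⅕)*39)*(32*(-1/27)) = ((-7 - 48/5)*39)*(-32/27) = -83/5*39*(-32/27) = -3237/5*(-32/27) = 34528/45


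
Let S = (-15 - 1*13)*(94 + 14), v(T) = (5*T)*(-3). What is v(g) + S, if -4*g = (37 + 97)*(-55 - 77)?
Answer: -69354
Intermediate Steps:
g = 4422 (g = -(37 + 97)*(-55 - 77)/4 = -67*(-132)/2 = -¼*(-17688) = 4422)
v(T) = -15*T
S = -3024 (S = (-15 - 13)*108 = -28*108 = -3024)
v(g) + S = -15*4422 - 3024 = -66330 - 3024 = -69354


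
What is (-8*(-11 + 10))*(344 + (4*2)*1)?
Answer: 2816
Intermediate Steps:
(-8*(-11 + 10))*(344 + (4*2)*1) = (-8*(-1))*(344 + 8*1) = 8*(344 + 8) = 8*352 = 2816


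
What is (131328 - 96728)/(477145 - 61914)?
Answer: 34600/415231 ≈ 0.083327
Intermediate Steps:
(131328 - 96728)/(477145 - 61914) = 34600/415231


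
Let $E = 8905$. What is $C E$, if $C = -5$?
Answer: $-44525$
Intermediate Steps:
$C E = \left(-5\right) 8905 = -44525$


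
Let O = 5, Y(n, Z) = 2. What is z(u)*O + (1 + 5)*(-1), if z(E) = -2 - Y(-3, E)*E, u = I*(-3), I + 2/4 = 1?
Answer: -1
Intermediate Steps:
I = ½ (I = -½ + 1 = ½ ≈ 0.50000)
u = -3/2 (u = (½)*(-3) = -3/2 ≈ -1.5000)
z(E) = -2 - 2*E
z(u)*O + (1 + 5)*(-1) = (-2 - 2*(-3/2))*5 + (1 + 5)*(-1) = (-2 + 3)*5 + 6*(-1) = 1*5 - 6 = 5 - 6 = -1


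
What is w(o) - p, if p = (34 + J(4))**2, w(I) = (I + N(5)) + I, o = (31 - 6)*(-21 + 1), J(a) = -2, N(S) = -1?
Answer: -2025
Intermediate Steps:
o = -500 (o = 25*(-20) = -500)
w(I) = -1 + 2*I (w(I) = (I - 1) + I = (-1 + I) + I = -1 + 2*I)
p = 1024 (p = (34 - 2)**2 = 32**2 = 1024)
w(o) - p = (-1 + 2*(-500)) - 1*1024 = (-1 - 1000) - 1024 = -1001 - 1024 = -2025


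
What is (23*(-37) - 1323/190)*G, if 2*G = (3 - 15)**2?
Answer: -5868468/95 ≈ -61773.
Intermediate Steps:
G = 72 (G = (3 - 15)**2/2 = (1/2)*(-12)**2 = (1/2)*144 = 72)
(23*(-37) - 1323/190)*G = (23*(-37) - 1323/190)*72 = (-851 - 1323*1/190)*72 = (-851 - 1323/190)*72 = -163013/190*72 = -5868468/95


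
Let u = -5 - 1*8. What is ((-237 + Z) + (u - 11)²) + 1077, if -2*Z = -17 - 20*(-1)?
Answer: 2829/2 ≈ 1414.5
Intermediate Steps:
u = -13 (u = -5 - 8 = -13)
Z = -3/2 (Z = -(-17 - 20*(-1))/2 = -(-17 + 20)/2 = -½*3 = -3/2 ≈ -1.5000)
((-237 + Z) + (u - 11)²) + 1077 = ((-237 - 3/2) + (-13 - 11)²) + 1077 = (-477/2 + (-24)²) + 1077 = (-477/2 + 576) + 1077 = 675/2 + 1077 = 2829/2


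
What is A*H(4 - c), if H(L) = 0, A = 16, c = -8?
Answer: 0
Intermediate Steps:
A*H(4 - c) = 16*0 = 0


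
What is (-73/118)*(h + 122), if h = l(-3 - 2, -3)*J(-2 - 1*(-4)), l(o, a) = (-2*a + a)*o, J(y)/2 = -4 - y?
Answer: -11023/59 ≈ -186.83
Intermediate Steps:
J(y) = -8 - 2*y (J(y) = 2*(-4 - y) = -8 - 2*y)
l(o, a) = -a*o (l(o, a) = (-a)*o = -a*o)
h = 180 (h = (-1*(-3)*(-3 - 2))*(-8 - 2*(-2 - 1*(-4))) = (-1*(-3)*(-5))*(-8 - 2*(-2 + 4)) = -15*(-8 - 2*2) = -15*(-8 - 4) = -15*(-12) = 180)
(-73/118)*(h + 122) = (-73/118)*(180 + 122) = -73*1/118*302 = -73/118*302 = -11023/59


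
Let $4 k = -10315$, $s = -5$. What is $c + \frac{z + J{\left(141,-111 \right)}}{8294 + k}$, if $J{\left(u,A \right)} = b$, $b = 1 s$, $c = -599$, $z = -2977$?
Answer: $- \frac{13705667}{22861} \approx -599.52$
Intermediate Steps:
$b = -5$ ($b = 1 \left(-5\right) = -5$)
$k = - \frac{10315}{4}$ ($k = \frac{1}{4} \left(-10315\right) = - \frac{10315}{4} \approx -2578.8$)
$J{\left(u,A \right)} = -5$
$c + \frac{z + J{\left(141,-111 \right)}}{8294 + k} = -599 + \frac{-2977 - 5}{8294 - \frac{10315}{4}} = -599 - \frac{2982}{\frac{22861}{4}} = -599 - \frac{11928}{22861} = - \frac{13705667}{22861}$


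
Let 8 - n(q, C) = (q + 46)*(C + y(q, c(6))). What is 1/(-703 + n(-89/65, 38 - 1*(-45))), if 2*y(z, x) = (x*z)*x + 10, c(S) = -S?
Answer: -4225/14882693 ≈ -0.00028389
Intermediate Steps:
y(z, x) = 5 + z*x²/2 (y(z, x) = ((x*z)*x + 10)/2 = (z*x² + 10)/2 = (10 + z*x²)/2 = 5 + z*x²/2)
n(q, C) = 8 - (46 + q)*(5 + C + 18*q) (n(q, C) = 8 - (q + 46)*(C + (5 + q*(-1*6)²/2)) = 8 - (46 + q)*(C + (5 + (½)*q*(-6)²)) = 8 - (46 + q)*(C + (5 + (½)*q*36)) = 8 - (46 + q)*(C + (5 + 18*q)) = 8 - (46 + q)*(5 + C + 18*q))
1/(-703 + n(-89/65, 38 - 1*(-45))) = 1/(-703 + (-222 - (-74137)/65 - 46*(38 - 1*(-45)) - 18*(-89/65)² - (38 - 1*(-45))*(-89/65))) = 1/(-703 + (-222 - (-74137)/65 - 46*(38 + 45) - 18*(-89*1/65)² - (38 + 45)*(-89*1/65))) = 1/(-703 + (-222 - 833*(-89/65) - 46*83 - 18*(-89/65)² - 1*83*(-89/65))) = 1/(-703 + (-222 + 74137/65 - 3818 - 18*7921/4225 + 7387/65)) = 1/(-703 + (-222 + 74137/65 - 3818 - 142578/4225 + 7387/65)) = 1/(-703 - 11912518/4225) = 1/(-14882693/4225) = -4225/14882693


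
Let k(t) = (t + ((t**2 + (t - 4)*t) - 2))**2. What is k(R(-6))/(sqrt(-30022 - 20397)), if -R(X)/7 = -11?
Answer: -135140625*I*sqrt(50419)/50419 ≈ -6.0185e+5*I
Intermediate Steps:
R(X) = 77 (R(X) = -7*(-11) = 77)
k(t) = (-2 + t + t**2 + t*(-4 + t))**2 (k(t) = (t + ((t**2 + (-4 + t)*t) - 2))**2 = (t + ((t**2 + t*(-4 + t)) - 2))**2 = (t + (-2 + t**2 + t*(-4 + t)))**2 = (-2 + t + t**2 + t*(-4 + t))**2)
k(R(-6))/(sqrt(-30022 - 20397)) = (2 - 2*77**2 + 3*77)**2/(sqrt(-30022 - 20397)) = (2 - 2*5929 + 231)**2/(sqrt(-50419)) = (2 - 11858 + 231)**2/((I*sqrt(50419))) = (-11625)**2*(-I*sqrt(50419)/50419) = 135140625*(-I*sqrt(50419)/50419) = -135140625*I*sqrt(50419)/50419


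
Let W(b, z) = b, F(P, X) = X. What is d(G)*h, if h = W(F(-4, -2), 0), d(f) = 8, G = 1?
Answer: -16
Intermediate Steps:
h = -2
d(G)*h = 8*(-2) = -16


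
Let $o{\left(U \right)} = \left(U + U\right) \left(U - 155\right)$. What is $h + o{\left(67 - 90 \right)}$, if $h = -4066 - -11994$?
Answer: $16116$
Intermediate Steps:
$h = 7928$ ($h = -4066 + 11994 = 7928$)
$o{\left(U \right)} = 2 U \left(-155 + U\right)$
$h + o{\left(67 - 90 \right)} = 7928 + 2 \left(67 - 90\right) \left(-155 + \left(67 - 90\right)\right) = 7928 + 2 \left(-23\right) \left(-155 - 23\right) = 7928 + 2 \left(-23\right) \left(-178\right) = 7928 + 8188 = 16116$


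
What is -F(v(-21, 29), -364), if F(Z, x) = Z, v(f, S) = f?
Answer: 21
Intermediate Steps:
-F(v(-21, 29), -364) = -1*(-21) = 21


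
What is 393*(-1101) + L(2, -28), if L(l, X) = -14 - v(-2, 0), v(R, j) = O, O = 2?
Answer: -432709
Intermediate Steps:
v(R, j) = 2
L(l, X) = -16 (L(l, X) = -14 - 1*2 = -14 - 2 = -16)
393*(-1101) + L(2, -28) = 393*(-1101) - 16 = -432693 - 16 = -432709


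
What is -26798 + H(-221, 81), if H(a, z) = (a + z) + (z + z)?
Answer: -26776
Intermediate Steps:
H(a, z) = a + 3*z (H(a, z) = (a + z) + 2*z = a + 3*z)
-26798 + H(-221, 81) = -26798 + (-221 + 3*81) = -26798 + (-221 + 243) = -26798 + 22 = -26776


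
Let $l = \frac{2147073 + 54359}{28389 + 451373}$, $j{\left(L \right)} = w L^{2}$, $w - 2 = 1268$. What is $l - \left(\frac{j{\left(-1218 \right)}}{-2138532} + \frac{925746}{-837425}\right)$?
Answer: $\frac{31743636091183844236}{35799443838745675} \approx 886.71$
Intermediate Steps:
$w = 1270$ ($w = 2 + 1268 = 1270$)
$j{\left(L \right)} = 1270 L^{2}$
$l = \frac{1100716}{239881}$ ($l = \frac{2201432}{479762} = 2201432 \cdot \frac{1}{479762} = \frac{1100716}{239881} \approx 4.5886$)
$l - \left(\frac{j{\left(-1218 \right)}}{-2138532} + \frac{925746}{-837425}\right) = \frac{1100716}{239881} - \left(\frac{1270 \left(-1218\right)^{2}}{-2138532} + \frac{925746}{-837425}\right) = \frac{1100716}{239881} - \left(1270 \cdot 1483524 \left(- \frac{1}{2138532}\right) + 925746 \left(- \frac{1}{837425}\right)\right) = \frac{1100716}{239881} - \left(1884075480 \left(- \frac{1}{2138532}\right) - \frac{925746}{837425}\right) = \frac{1100716}{239881} - \left(- \frac{157006290}{178211} - \frac{925746}{837425}\right) = \frac{1100716}{239881} - - \frac{131645970523656}{149238346675} = \frac{1100716}{239881} + \frac{131645970523656}{149238346675} = \frac{31743636091183844236}{35799443838745675}$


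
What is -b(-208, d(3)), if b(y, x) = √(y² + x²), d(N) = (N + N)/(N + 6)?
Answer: -2*√97345/3 ≈ -208.00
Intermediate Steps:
d(N) = 2*N/(6 + N) (d(N) = (2*N)/(6 + N) = 2*N/(6 + N))
b(y, x) = √(x² + y²)
-b(-208, d(3)) = -√((2*3/(6 + 3))² + (-208)²) = -√((2*3/9)² + 43264) = -√((2*3*(⅑))² + 43264) = -√((⅔)² + 43264) = -√(4/9 + 43264) = -√(389380/9) = -2*√97345/3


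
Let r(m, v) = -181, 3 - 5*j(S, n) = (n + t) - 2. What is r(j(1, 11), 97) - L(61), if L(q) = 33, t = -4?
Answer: -214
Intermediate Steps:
j(S, n) = 9/5 - n/5 (j(S, n) = ⅗ - ((n - 4) - 2)/5 = ⅗ - ((-4 + n) - 2)/5 = ⅗ - (-6 + n)/5 = ⅗ + (6/5 - n/5) = 9/5 - n/5)
r(j(1, 11), 97) - L(61) = -181 - 1*33 = -181 - 33 = -214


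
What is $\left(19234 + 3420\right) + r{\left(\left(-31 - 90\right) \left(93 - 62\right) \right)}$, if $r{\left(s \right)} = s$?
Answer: $18903$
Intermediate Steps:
$\left(19234 + 3420\right) + r{\left(\left(-31 - 90\right) \left(93 - 62\right) \right)} = \left(19234 + 3420\right) + \left(-31 - 90\right) \left(93 - 62\right) = 22654 - 3751 = 18903$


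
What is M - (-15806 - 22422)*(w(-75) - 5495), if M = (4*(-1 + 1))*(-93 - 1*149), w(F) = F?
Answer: -212929960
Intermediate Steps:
M = 0 (M = (4*0)*(-93 - 149) = 0*(-242) = 0)
M - (-15806 - 22422)*(w(-75) - 5495) = 0 - (-15806 - 22422)*(-75 - 5495) = 0 - (-38228)*(-5570) = 0 - 1*212929960 = 0 - 212929960 = -212929960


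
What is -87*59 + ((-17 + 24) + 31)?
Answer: -5095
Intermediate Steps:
-87*59 + ((-17 + 24) + 31) = -5133 + (7 + 31) = -5133 + 38 = -5095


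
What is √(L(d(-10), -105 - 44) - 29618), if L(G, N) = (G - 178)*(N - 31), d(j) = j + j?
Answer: √6022 ≈ 77.602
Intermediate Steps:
d(j) = 2*j
L(G, N) = (-178 + G)*(-31 + N)
√(L(d(-10), -105 - 44) - 29618) = √((5518 - 178*(-105 - 44) - 62*(-10) + (2*(-10))*(-105 - 44)) - 29618) = √((5518 - 178*(-149) - 31*(-20) - 20*(-149)) - 29618) = √((5518 + 26522 + 620 + 2980) - 29618) = √(35640 - 29618) = √6022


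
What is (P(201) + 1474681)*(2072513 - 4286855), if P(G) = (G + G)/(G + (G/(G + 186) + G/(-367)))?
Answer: -463723644670317954/142009 ≈ -3.2655e+12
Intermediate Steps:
P(G) = 2*G/(366*G/367 + G/(186 + G)) (P(G) = (2*G)/(G + (G/(186 + G) + G*(-1/367))) = (2*G)/(G + (G/(186 + G) - G/367)) = (2*G)/(G + (-G/367 + G/(186 + G))) = (2*G)/(366*G/367 + G/(186 + G)) = 2*G/(366*G/367 + G/(186 + G)))
(P(201) + 1474681)*(2072513 - 4286855) = (734*(186 + 201)/(68443 + 366*201) + 1474681)*(2072513 - 4286855) = (734*387/(68443 + 73566) + 1474681)*(-2214342) = (734*387/142009 + 1474681)*(-2214342) = (734*(1/142009)*387 + 1474681)*(-2214342) = (284058/142009 + 1474681)*(-2214342) = (209418258187/142009)*(-2214342) = -463723644670317954/142009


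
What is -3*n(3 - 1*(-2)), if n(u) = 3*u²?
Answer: -225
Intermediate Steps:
-3*n(3 - 1*(-2)) = -9*(3 - 1*(-2))² = -9*(3 + 2)² = -9*5² = -9*25 = -3*75 = -225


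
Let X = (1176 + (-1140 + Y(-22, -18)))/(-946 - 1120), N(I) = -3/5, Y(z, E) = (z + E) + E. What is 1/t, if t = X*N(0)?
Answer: -5165/33 ≈ -156.52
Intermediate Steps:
Y(z, E) = z + 2*E (Y(z, E) = (E + z) + E = z + 2*E)
N(I) = -⅗ (N(I) = -3*⅕ = -⅗)
X = 11/1033 (X = (1176 + (-1140 + (-22 + 2*(-18))))/(-946 - 1120) = (1176 + (-1140 + (-22 - 36)))/(-2066) = (1176 + (-1140 - 58))*(-1/2066) = (1176 - 1198)*(-1/2066) = -22*(-1/2066) = 11/1033 ≈ 0.010649)
t = -33/5165 (t = (11/1033)*(-⅗) = -33/5165 ≈ -0.0063892)
1/t = 1/(-33/5165) = -5165/33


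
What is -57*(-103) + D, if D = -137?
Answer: 5734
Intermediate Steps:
-57*(-103) + D = -57*(-103) - 137 = 5871 - 137 = 5734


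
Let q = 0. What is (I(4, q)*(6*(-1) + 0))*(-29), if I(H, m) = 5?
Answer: 870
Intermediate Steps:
(I(4, q)*(6*(-1) + 0))*(-29) = (5*(6*(-1) + 0))*(-29) = (5*(-6 + 0))*(-29) = (5*(-6))*(-29) = -30*(-29) = 870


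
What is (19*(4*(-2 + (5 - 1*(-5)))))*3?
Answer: 1824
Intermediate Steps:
(19*(4*(-2 + (5 - 1*(-5)))))*3 = (19*(4*(-2 + (5 + 5))))*3 = (19*(4*(-2 + 10)))*3 = (19*(4*8))*3 = (19*32)*3 = 608*3 = 1824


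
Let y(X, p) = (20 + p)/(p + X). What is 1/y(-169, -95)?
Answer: 88/25 ≈ 3.5200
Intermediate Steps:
y(X, p) = (20 + p)/(X + p)
1/y(-169, -95) = 1/((20 - 95)/(-169 - 95)) = 1/(-75/(-264)) = 1/(-1/264*(-75)) = 1/(25/88) = 88/25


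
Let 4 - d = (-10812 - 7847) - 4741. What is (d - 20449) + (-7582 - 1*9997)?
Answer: -14624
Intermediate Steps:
d = 23404 (d = 4 - ((-10812 - 7847) - 4741) = 4 - (-18659 - 4741) = 4 - 1*(-23400) = 4 + 23400 = 23404)
(d - 20449) + (-7582 - 1*9997) = (23404 - 20449) + (-7582 - 1*9997) = 2955 + (-7582 - 9997) = 2955 - 17579 = -14624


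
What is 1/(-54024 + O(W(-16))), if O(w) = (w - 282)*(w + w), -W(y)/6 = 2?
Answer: -1/46968 ≈ -2.1291e-5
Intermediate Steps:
W(y) = -12 (W(y) = -6*2 = -12)
O(w) = 2*w*(-282 + w) (O(w) = (-282 + w)*(2*w) = 2*w*(-282 + w))
1/(-54024 + O(W(-16))) = 1/(-54024 + 2*(-12)*(-282 - 12)) = 1/(-54024 + 2*(-12)*(-294)) = 1/(-54024 + 7056) = 1/(-46968) = -1/46968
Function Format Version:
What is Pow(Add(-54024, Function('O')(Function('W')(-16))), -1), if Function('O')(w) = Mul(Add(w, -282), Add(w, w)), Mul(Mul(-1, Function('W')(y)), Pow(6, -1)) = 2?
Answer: Rational(-1, 46968) ≈ -2.1291e-5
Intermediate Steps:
Function('W')(y) = -12 (Function('W')(y) = Mul(-6, 2) = -12)
Function('O')(w) = Mul(2, w, Add(-282, w)) (Function('O')(w) = Mul(Add(-282, w), Mul(2, w)) = Mul(2, w, Add(-282, w)))
Pow(Add(-54024, Function('O')(Function('W')(-16))), -1) = Pow(Add(-54024, Mul(2, -12, Add(-282, -12))), -1) = Pow(Add(-54024, Mul(2, -12, -294)), -1) = Pow(Add(-54024, 7056), -1) = Pow(-46968, -1) = Rational(-1, 46968)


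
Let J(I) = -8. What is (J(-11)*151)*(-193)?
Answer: 233144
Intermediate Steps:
(J(-11)*151)*(-193) = -8*151*(-193) = -1208*(-193) = 233144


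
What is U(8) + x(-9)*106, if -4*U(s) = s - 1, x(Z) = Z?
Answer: -3823/4 ≈ -955.75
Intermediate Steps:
U(s) = ¼ - s/4 (U(s) = -(s - 1)/4 = -(-1 + s)/4 = ¼ - s/4)
U(8) + x(-9)*106 = (¼ - ¼*8) - 9*106 = (¼ - 2) - 954 = -7/4 - 954 = -3823/4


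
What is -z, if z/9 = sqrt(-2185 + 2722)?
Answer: -9*sqrt(537) ≈ -208.56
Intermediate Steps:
z = 9*sqrt(537) (z = 9*sqrt(-2185 + 2722) = 9*sqrt(537) ≈ 208.56)
-z = -9*sqrt(537)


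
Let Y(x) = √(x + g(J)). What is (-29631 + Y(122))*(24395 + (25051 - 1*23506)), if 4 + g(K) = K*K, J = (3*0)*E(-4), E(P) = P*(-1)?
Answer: -768628140 + 25940*√118 ≈ -7.6835e+8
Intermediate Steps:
E(P) = -P
J = 0 (J = (3*0)*(-1*(-4)) = 0*4 = 0)
g(K) = -4 + K² (g(K) = -4 + K*K = -4 + K²)
Y(x) = √(-4 + x) (Y(x) = √(x + (-4 + 0²)) = √(x + (-4 + 0)) = √(x - 4) = √(-4 + x))
(-29631 + Y(122))*(24395 + (25051 - 1*23506)) = (-29631 + √(-4 + 122))*(24395 + (25051 - 1*23506)) = (-29631 + √118)*(24395 + (25051 - 23506)) = (-29631 + √118)*(24395 + 1545) = (-29631 + √118)*25940 = -768628140 + 25940*√118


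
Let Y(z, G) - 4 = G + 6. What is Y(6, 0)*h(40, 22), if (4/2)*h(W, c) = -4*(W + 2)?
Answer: -840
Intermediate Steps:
Y(z, G) = 10 + G (Y(z, G) = 4 + (G + 6) = 4 + (6 + G) = 10 + G)
h(W, c) = -4 - 2*W (h(W, c) = (-4*(W + 2))/2 = (-4*(2 + W))/2 = (-8 - 4*W)/2 = -4 - 2*W)
Y(6, 0)*h(40, 22) = (10 + 0)*(-4 - 2*40) = 10*(-4 - 80) = 10*(-84) = -840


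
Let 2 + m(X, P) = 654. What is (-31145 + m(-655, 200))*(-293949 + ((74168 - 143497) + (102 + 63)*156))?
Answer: 10292546234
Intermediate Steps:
m(X, P) = 652 (m(X, P) = -2 + 654 = 652)
(-31145 + m(-655, 200))*(-293949 + ((74168 - 143497) + (102 + 63)*156)) = (-31145 + 652)*(-293949 + ((74168 - 143497) + (102 + 63)*156)) = -30493*(-293949 + (-69329 + 165*156)) = -30493*(-293949 + (-69329 + 25740)) = -30493*(-293949 - 43589) = -30493*(-337538) = 10292546234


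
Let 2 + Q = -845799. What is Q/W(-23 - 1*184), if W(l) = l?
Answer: 845801/207 ≈ 4086.0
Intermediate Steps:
Q = -845801 (Q = -2 - 845799 = -845801)
Q/W(-23 - 1*184) = -845801/(-23 - 1*184) = -845801/(-23 - 184) = -845801/(-207) = -845801*(-1/207) = 845801/207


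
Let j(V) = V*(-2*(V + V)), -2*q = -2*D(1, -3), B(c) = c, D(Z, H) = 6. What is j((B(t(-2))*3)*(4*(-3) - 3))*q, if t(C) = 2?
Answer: -194400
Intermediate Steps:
q = 6 (q = -(-1)*6 = -½*(-12) = 6)
j(V) = -4*V² (j(V) = V*(-4*V) = -4*V²)
j((B(t(-2))*3)*(4*(-3) - 3))*q = -4*36*(4*(-3) - 3)²*6 = -4*36*(-12 - 3)²*6 = -4*(6*(-15))²*6 = -4*(-90)²*6 = -4*8100*6 = -32400*6 = -194400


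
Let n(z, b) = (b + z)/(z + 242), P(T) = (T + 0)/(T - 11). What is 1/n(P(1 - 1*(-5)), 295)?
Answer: 1204/1469 ≈ 0.81960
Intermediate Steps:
P(T) = T/(-11 + T)
n(z, b) = (b + z)/(242 + z)
1/n(P(1 - 1*(-5)), 295) = 1/((295 + (1 - 1*(-5))/(-11 + (1 - 1*(-5))))/(242 + (1 - 1*(-5))/(-11 + (1 - 1*(-5))))) = 1/((295 + (1 + 5)/(-11 + (1 + 5)))/(242 + (1 + 5)/(-11 + (1 + 5)))) = 1/((295 + 6/(-11 + 6))/(242 + 6/(-11 + 6))) = 1/((295 + 6/(-5))/(242 + 6/(-5))) = 1/((295 + 6*(-⅕))/(242 + 6*(-⅕))) = 1/((295 - 6/5)/(242 - 6/5)) = 1/((1469/5)/(1204/5)) = 1/((5/1204)*(1469/5)) = 1/(1469/1204) = 1204/1469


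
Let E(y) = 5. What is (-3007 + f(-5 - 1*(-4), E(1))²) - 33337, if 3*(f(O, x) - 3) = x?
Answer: -326900/9 ≈ -36322.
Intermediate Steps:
f(O, x) = 3 + x/3
(-3007 + f(-5 - 1*(-4), E(1))²) - 33337 = (-3007 + (3 + (⅓)*5)²) - 33337 = (-3007 + (3 + 5/3)²) - 33337 = (-3007 + (14/3)²) - 33337 = (-3007 + 196/9) - 33337 = -26867/9 - 33337 = -326900/9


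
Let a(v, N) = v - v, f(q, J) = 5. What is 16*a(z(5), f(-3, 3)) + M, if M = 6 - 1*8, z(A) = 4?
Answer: -2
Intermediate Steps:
M = -2 (M = 6 - 8 = -2)
a(v, N) = 0
16*a(z(5), f(-3, 3)) + M = 16*0 - 2 = 0 - 2 = -2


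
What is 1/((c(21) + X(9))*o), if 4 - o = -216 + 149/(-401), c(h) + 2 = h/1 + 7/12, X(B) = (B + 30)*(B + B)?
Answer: 4812/765187171 ≈ 6.2887e-6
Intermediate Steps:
X(B) = 2*B*(30 + B) (X(B) = (30 + B)*(2*B) = 2*B*(30 + B))
c(h) = -17/12 + h (c(h) = -2 + (h/1 + 7/12) = -2 + (h*1 + 7*(1/12)) = -2 + (h + 7/12) = -2 + (7/12 + h) = -17/12 + h)
o = 88369/401 (o = 4 - (-216 + 149/(-401)) = 4 - (-216 + 149*(-1/401)) = 4 - (-216 - 149/401) = 4 - 1*(-86765/401) = 4 + 86765/401 = 88369/401 ≈ 220.37)
1/((c(21) + X(9))*o) = 1/(((-17/12 + 21) + 2*9*(30 + 9))*(88369/401)) = (401/88369)/(235/12 + 2*9*39) = (401/88369)/(235/12 + 702) = (401/88369)/(8659/12) = (12/8659)*(401/88369) = 4812/765187171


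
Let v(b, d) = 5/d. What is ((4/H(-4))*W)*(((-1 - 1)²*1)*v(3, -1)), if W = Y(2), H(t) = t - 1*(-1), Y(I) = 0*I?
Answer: 0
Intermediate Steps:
Y(I) = 0
H(t) = 1 + t (H(t) = t + 1 = 1 + t)
W = 0
((4/H(-4))*W)*(((-1 - 1)²*1)*v(3, -1)) = ((4/(1 - 4))*0)*(((-1 - 1)²*1)*(5/(-1))) = ((4/(-3))*0)*(((-2)²*1)*(5*(-1))) = ((4*(-⅓))*0)*((4*1)*(-5)) = (-4/3*0)*(4*(-5)) = 0*(-20) = 0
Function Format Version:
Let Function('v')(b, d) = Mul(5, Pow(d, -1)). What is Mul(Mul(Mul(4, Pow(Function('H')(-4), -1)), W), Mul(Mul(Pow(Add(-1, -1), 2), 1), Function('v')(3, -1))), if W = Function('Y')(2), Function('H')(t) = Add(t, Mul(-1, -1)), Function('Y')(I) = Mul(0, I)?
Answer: 0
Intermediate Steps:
Function('Y')(I) = 0
Function('H')(t) = Add(1, t) (Function('H')(t) = Add(t, 1) = Add(1, t))
W = 0
Mul(Mul(Mul(4, Pow(Function('H')(-4), -1)), W), Mul(Mul(Pow(Add(-1, -1), 2), 1), Function('v')(3, -1))) = Mul(Mul(Mul(4, Pow(Add(1, -4), -1)), 0), Mul(Mul(Pow(Add(-1, -1), 2), 1), Mul(5, Pow(-1, -1)))) = Mul(Mul(Mul(4, Pow(-3, -1)), 0), Mul(Mul(Pow(-2, 2), 1), Mul(5, -1))) = Mul(Mul(Mul(4, Rational(-1, 3)), 0), Mul(Mul(4, 1), -5)) = Mul(Mul(Rational(-4, 3), 0), Mul(4, -5)) = Mul(0, -20) = 0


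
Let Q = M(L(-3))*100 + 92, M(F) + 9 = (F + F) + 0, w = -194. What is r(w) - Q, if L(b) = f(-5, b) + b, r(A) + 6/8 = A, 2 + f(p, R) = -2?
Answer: 8053/4 ≈ 2013.3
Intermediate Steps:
f(p, R) = -4 (f(p, R) = -2 - 2 = -4)
r(A) = -¾ + A
L(b) = -4 + b
M(F) = -9 + 2*F (M(F) = -9 + ((F + F) + 0) = -9 + (2*F + 0) = -9 + 2*F)
Q = -2208 (Q = (-9 + 2*(-4 - 3))*100 + 92 = (-9 + 2*(-7))*100 + 92 = (-9 - 14)*100 + 92 = -23*100 + 92 = -2300 + 92 = -2208)
r(w) - Q = (-¾ - 194) - 1*(-2208) = -779/4 + 2208 = 8053/4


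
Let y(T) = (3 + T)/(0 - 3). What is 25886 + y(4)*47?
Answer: 77329/3 ≈ 25776.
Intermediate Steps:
y(T) = -1 - T/3 (y(T) = (3 + T)/(-3) = (3 + T)*(-⅓) = -1 - T/3)
25886 + y(4)*47 = 25886 + (-1 - ⅓*4)*47 = 25886 + (-1 - 4/3)*47 = 25886 - 7/3*47 = 25886 - 329/3 = 77329/3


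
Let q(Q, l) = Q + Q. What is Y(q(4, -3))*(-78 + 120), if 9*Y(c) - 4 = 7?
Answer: 154/3 ≈ 51.333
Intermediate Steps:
q(Q, l) = 2*Q
Y(c) = 11/9 (Y(c) = 4/9 + (1/9)*7 = 4/9 + 7/9 = 11/9)
Y(q(4, -3))*(-78 + 120) = 11*(-78 + 120)/9 = (11/9)*42 = 154/3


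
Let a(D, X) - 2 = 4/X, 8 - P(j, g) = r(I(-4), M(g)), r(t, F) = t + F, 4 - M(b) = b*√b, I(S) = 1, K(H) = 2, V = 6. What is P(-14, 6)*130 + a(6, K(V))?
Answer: 394 + 780*√6 ≈ 2304.6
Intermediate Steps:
M(b) = 4 - b^(3/2) (M(b) = 4 - b*√b = 4 - b^(3/2))
r(t, F) = F + t
P(j, g) = 3 + g^(3/2) (P(j, g) = 8 - ((4 - g^(3/2)) + 1) = 8 - (5 - g^(3/2)) = 8 + (-5 + g^(3/2)) = 3 + g^(3/2))
a(D, X) = 2 + 4/X
P(-14, 6)*130 + a(6, K(V)) = (3 + 6^(3/2))*130 + (2 + 4/2) = (3 + 6*√6)*130 + (2 + 4*(½)) = (390 + 780*√6) + (2 + 2) = (390 + 780*√6) + 4 = 394 + 780*√6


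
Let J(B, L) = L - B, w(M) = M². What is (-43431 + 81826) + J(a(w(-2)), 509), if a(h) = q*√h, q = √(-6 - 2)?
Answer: 38904 - 4*I*√2 ≈ 38904.0 - 5.6569*I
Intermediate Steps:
q = 2*I*√2 (q = √(-8) = 2*I*√2 ≈ 2.8284*I)
a(h) = 2*I*√2*√h (a(h) = (2*I*√2)*√h = 2*I*√2*√h)
(-43431 + 81826) + J(a(w(-2)), 509) = (-43431 + 81826) + (509 - 2*I*√2*√((-2)²)) = 38395 + (509 - 2*I*√2*√4) = 38395 + (509 - 2*I*√2*2) = 38395 + (509 - 4*I*√2) = 38904 - 4*I*√2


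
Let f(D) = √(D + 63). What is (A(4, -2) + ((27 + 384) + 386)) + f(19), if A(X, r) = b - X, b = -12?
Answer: 781 + √82 ≈ 790.06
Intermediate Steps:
A(X, r) = -12 - X
f(D) = √(63 + D)
(A(4, -2) + ((27 + 384) + 386)) + f(19) = ((-12 - 1*4) + ((27 + 384) + 386)) + √(63 + 19) = ((-12 - 4) + (411 + 386)) + √82 = (-16 + 797) + √82 = 781 + √82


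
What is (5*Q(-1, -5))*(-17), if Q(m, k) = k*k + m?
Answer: -2040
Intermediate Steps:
Q(m, k) = m + k² (Q(m, k) = k² + m = m + k²)
(5*Q(-1, -5))*(-17) = (5*(-1 + (-5)²))*(-17) = (5*(-1 + 25))*(-17) = (5*24)*(-17) = 120*(-17) = -2040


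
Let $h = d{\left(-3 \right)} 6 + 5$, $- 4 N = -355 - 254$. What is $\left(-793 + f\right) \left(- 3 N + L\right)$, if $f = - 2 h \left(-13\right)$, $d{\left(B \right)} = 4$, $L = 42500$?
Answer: $- \frac{6558747}{4} \approx -1.6397 \cdot 10^{6}$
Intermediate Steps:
$N = \frac{609}{4}$ ($N = - \frac{-355 - 254}{4} = \left(- \frac{1}{4}\right) \left(-609\right) = \frac{609}{4} \approx 152.25$)
$h = 29$ ($h = 4 \cdot 6 + 5 = 24 + 5 = 29$)
$f = 754$ ($f = \left(-2\right) 29 \left(-13\right) = \left(-58\right) \left(-13\right) = 754$)
$\left(-793 + f\right) \left(- 3 N + L\right) = \left(-793 + 754\right) \left(\left(-3\right) \frac{609}{4} + 42500\right) = - 39 \left(- \frac{1827}{4} + 42500\right) = \left(-39\right) \frac{168173}{4} = - \frac{6558747}{4}$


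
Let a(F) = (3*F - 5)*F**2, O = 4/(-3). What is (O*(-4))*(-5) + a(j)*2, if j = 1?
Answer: -92/3 ≈ -30.667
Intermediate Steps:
O = -4/3 (O = 4*(-1/3) = -4/3 ≈ -1.3333)
a(F) = F**2*(-5 + 3*F) (a(F) = (-5 + 3*F)*F**2 = F**2*(-5 + 3*F))
(O*(-4))*(-5) + a(j)*2 = -4/3*(-4)*(-5) + (1**2*(-5 + 3*1))*2 = (16/3)*(-5) + (1*(-5 + 3))*2 = -80/3 + (1*(-2))*2 = -80/3 - 2*2 = -80/3 - 4 = -92/3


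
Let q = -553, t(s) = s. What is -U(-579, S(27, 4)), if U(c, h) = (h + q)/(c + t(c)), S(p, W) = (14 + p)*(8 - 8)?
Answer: -553/1158 ≈ -0.47755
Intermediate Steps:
S(p, W) = 0 (S(p, W) = (14 + p)*0 = 0)
U(c, h) = (-553 + h)/(2*c) (U(c, h) = (h - 553)/(c + c) = (-553 + h)/((2*c)) = (-553 + h)*(1/(2*c)) = (-553 + h)/(2*c))
-U(-579, S(27, 4)) = -(-553 + 0)/(2*(-579)) = -(-1)*(-553)/(2*579) = -1*553/1158 = -553/1158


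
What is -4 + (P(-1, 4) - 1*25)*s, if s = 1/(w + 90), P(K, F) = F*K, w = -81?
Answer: -65/9 ≈ -7.2222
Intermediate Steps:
s = ⅑ (s = 1/(-81 + 90) = 1/9 = ⅑ ≈ 0.11111)
-4 + (P(-1, 4) - 1*25)*s = -4 + (4*(-1) - 1*25)*(⅑) = -4 + (-4 - 25)*(⅑) = -4 - 29*⅑ = -4 - 29/9 = -65/9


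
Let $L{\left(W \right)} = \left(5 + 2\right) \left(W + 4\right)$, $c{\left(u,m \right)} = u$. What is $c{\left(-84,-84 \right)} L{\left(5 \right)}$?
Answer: $-5292$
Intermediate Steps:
$L{\left(W \right)} = 28 + 7 W$ ($L{\left(W \right)} = 7 \left(4 + W\right) = 28 + 7 W$)
$c{\left(-84,-84 \right)} L{\left(5 \right)} = - 84 \left(28 + 7 \cdot 5\right) = - 84 \left(28 + 35\right) = \left(-84\right) 63 = -5292$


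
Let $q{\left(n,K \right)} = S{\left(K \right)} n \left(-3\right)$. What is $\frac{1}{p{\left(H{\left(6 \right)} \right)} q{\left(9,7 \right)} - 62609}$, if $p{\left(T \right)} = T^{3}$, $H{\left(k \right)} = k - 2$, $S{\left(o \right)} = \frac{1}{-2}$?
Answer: $- \frac{1}{61745} \approx -1.6196 \cdot 10^{-5}$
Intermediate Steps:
$S{\left(o \right)} = - \frac{1}{2}$
$q{\left(n,K \right)} = \frac{3 n}{2}$ ($q{\left(n,K \right)} = - \frac{n}{2} \left(-3\right) = \frac{3 n}{2}$)
$H{\left(k \right)} = -2 + k$
$\frac{1}{p{\left(H{\left(6 \right)} \right)} q{\left(9,7 \right)} - 62609} = \frac{1}{\left(-2 + 6\right)^{3} \cdot \frac{3}{2} \cdot 9 - 62609} = \frac{1}{4^{3} \cdot \frac{27}{2} - 62609} = \frac{1}{64 \cdot \frac{27}{2} - 62609} = \frac{1}{864 - 62609} = \frac{1}{-61745} = - \frac{1}{61745}$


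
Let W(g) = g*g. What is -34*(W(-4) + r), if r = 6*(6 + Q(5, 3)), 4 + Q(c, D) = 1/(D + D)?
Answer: -986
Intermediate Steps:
Q(c, D) = -4 + 1/(2*D) (Q(c, D) = -4 + 1/(D + D) = -4 + 1/(2*D))
W(g) = g²
r = 13 (r = 6*(6 + (-4 + (½)/3)) = 6*(6 + (-4 + (½)*(⅓))) = 6*(6 + (-4 + ⅙)) = 6*(6 - 23/6) = 6*(13/6) = 13)
-34*(W(-4) + r) = -34*((-4)² + 13) = -34*(16 + 13) = -34*29 = -986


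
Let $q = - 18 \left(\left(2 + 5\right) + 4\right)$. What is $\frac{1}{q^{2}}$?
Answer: $\frac{1}{39204} \approx 2.5508 \cdot 10^{-5}$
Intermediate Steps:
$q = -198$ ($q = - 18 \left(7 + 4\right) = \left(-18\right) 11 = -198$)
$\frac{1}{q^{2}} = \frac{1}{\left(-198\right)^{2}} = \frac{1}{39204}$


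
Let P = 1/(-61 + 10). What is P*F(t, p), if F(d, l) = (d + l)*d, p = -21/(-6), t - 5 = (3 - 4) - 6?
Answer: 1/17 ≈ 0.058824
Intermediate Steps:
t = -2 (t = 5 + ((3 - 4) - 6) = 5 + (-1 - 6) = 5 - 7 = -2)
p = 7/2 (p = -21*(-⅙) = 7/2 ≈ 3.5000)
P = -1/51 (P = 1/(-51) = -1/51 ≈ -0.019608)
F(d, l) = d*(d + l)
P*F(t, p) = -(-2)*(-2 + 7/2)/51 = -(-2)*3/(51*2) = -1/51*(-3) = 1/17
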